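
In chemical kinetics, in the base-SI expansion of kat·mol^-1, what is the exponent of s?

-1

kat = mol/s = s⁻¹·mol (catalytic activity).
Combining: kat·mol⁻¹ = (s⁻¹·mol) · mol⁻¹ = s⁻¹.
The exponent of s is -1.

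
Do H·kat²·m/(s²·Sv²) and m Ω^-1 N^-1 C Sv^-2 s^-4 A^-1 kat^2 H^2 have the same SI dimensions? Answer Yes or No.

Left side:
  H = Wb/A (inductance = flux per current),
      = kg·m²·s⁻²·A⁻².
  kat = mol/s = s⁻¹·mol (catalytic activity).
  So kat² = s⁻²·mol².
  Sv = J/kg (equivalent dose = energy per mass),
      = m²·s⁻².
  So Sv⁻² = m⁻⁴·s⁴.
  Combining: H·kat²·s⁻²·Sv⁻²·m = (kg·m²·s⁻²·A⁻²) · (s⁻²·mol²) · s⁻² · (m⁻⁴·s⁴) · m = kg·m⁻¹·s⁻²·A⁻²·mol².
Right side:
  Ω = V/A (resistance = voltage per current),
      = kg·m²·s⁻³·A⁻².
  So Ω⁻¹ = kg⁻¹·m⁻²·s³·A².
  N = kg·m/s² = kg·m·s⁻² (force = mass × acceleration).
  So N⁻¹ = kg⁻¹·m⁻¹·s².
  C = A·s = s·A (charge = current × time).
  Sv = J/kg (equivalent dose = energy per mass),
      = m²·s⁻².
  So Sv⁻² = m⁻⁴·s⁴.
  kat = mol/s = s⁻¹·mol (catalytic activity).
  So kat² = s⁻²·mol².
  H = Wb/A (inductance = flux per current),
      = kg·m²·s⁻²·A⁻².
  So H² = kg²·m⁴·s⁻⁴·A⁻⁴.
  Combining: m·Ω⁻¹·N⁻¹·C·Sv⁻²·s⁻⁴·A⁻¹·kat²·H² = m · (kg⁻¹·m⁻²·s³·A²) · (kg⁻¹·m⁻¹·s²) · (s·A) · (m⁻⁴·s⁴) · s⁻⁴ · A⁻¹ · (s⁻²·mol²) · (kg²·m⁴·s⁻⁴·A⁻⁴) = m⁻²·A⁻²·mol².
Left is kg·m⁻¹·s⁻²·A⁻²·mol²; right is m⁻²·A⁻²·mol² — different.

No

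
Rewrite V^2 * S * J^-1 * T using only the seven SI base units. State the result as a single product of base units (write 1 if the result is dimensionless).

V = W/A (potential = power per current),
    = kg·m²·s⁻³·A⁻¹.
So V² = kg²·m⁴·s⁻⁶·A⁻².
S = 1/Ω (conductance is reciprocal resistance),
    = kg⁻¹·m⁻²·s³·A².
J = N·m (work = force × distance),
    = kg·m²·s⁻².
So J⁻¹ = kg⁻¹·m⁻²·s².
T = Wb/m² (flux density = flux per area),
    = kg·s⁻²·A⁻¹.
Combining: V²·S·J⁻¹·T = (kg²·m⁴·s⁻⁶·A⁻²) · (kg⁻¹·m⁻²·s³·A²) · (kg⁻¹·m⁻²·s²) · (kg·s⁻²·A⁻¹) = kg·s⁻³·A⁻¹.

kg·s⁻³·A⁻¹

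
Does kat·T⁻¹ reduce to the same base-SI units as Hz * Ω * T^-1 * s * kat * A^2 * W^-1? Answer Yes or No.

Yes

Left side:
  kat = mol/s = s⁻¹·mol (catalytic activity).
  T = Wb/m² (flux density = flux per area),
      = kg·s⁻²·A⁻¹.
  So T⁻¹ = kg⁻¹·s²·A.
  Combining: kat·T⁻¹ = (s⁻¹·mol) · (kg⁻¹·s²·A) = kg⁻¹·s·A·mol.
Right side:
  Hz = 1/s = s⁻¹ (frequency is cycles per second).
  Ω = V/A (resistance = voltage per current),
      = kg·m²·s⁻³·A⁻².
  T = Wb/m² (flux density = flux per area),
      = kg·s⁻²·A⁻¹.
  So T⁻¹ = kg⁻¹·s²·A.
  kat = mol/s = s⁻¹·mol (catalytic activity).
  W = J/s (power = energy per time),
      = kg·m²·s⁻³.
  So W⁻¹ = kg⁻¹·m⁻²·s³.
  Combining: Hz·Ω·T⁻¹·s·kat·A²·W⁻¹ = s⁻¹ · (kg·m²·s⁻³·A⁻²) · (kg⁻¹·s²·A) · s · (s⁻¹·mol) · A² · (kg⁻¹·m⁻²·s³) = kg⁻¹·s·A·mol.
Both reduce to kg⁻¹·s·A·mol.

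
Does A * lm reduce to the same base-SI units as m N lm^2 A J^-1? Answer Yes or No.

Left side:
  lm = cd.
  Combining: A·lm = A · cd = A·cd.
Right side:
  N = kg·m/s² = kg·m·s⁻² (force = mass × acceleration).
  lm = cd·sr = cd (luminous flux; sr is dimensionless).
  So lm² = cd².
  J = N·m (work = force × distance),
      = kg·m²·s⁻².
  So J⁻¹ = kg⁻¹·m⁻²·s².
  Combining: m·N·lm²·A·J⁻¹ = m · (kg·m·s⁻²) · cd² · A · (kg⁻¹·m⁻²·s²) = A·cd².
Left is A·cd; right is A·cd² — different.

No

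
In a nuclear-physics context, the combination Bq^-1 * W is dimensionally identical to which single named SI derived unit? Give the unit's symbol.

Bq = 1/s = s⁻¹ (activity is decays per second).
So Bq⁻¹ = s.
W = J/s (power = energy per time),
    = kg·m²·s⁻³.
Combining: Bq⁻¹·W = s · (kg·m²·s⁻³) = kg·m²·s⁻².
kg·m²·s⁻² is the base-SI form of the joule.

J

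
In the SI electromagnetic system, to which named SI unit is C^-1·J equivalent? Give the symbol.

V

C = A·s = s·A (charge = current × time).
So C⁻¹ = s⁻¹·A⁻¹.
J = N·m (work = force × distance),
    = kg·m²·s⁻².
Combining: C⁻¹·J = (s⁻¹·A⁻¹) · (kg·m²·s⁻²) = kg·m²·s⁻³·A⁻¹.
kg·m²·s⁻³·A⁻¹ is the base-SI form of the volt.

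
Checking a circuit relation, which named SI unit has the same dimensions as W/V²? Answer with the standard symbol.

S

V = W/A (potential = power per current),
    = kg·m²·s⁻³·A⁻¹.
So V⁻² = kg⁻²·m⁻⁴·s⁶·A².
W = J/s (power = energy per time),
    = kg·m²·s⁻³.
Combining: V⁻²·W = (kg⁻²·m⁻⁴·s⁶·A²) · (kg·m²·s⁻³) = kg⁻¹·m⁻²·s³·A².
kg⁻¹·m⁻²·s³·A² is the base-SI form of the siemens.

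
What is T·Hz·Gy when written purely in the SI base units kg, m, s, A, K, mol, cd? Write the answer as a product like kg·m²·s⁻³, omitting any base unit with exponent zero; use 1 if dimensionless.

kg·m²·s⁻⁵·A⁻¹

T = kg·s⁻²·A⁻¹.
Hz = s⁻¹.
Gy = m²·s⁻².
Combining: T·Hz·Gy = (kg·s⁻²·A⁻¹) · s⁻¹ · (m²·s⁻²) = kg·m²·s⁻⁵·A⁻¹.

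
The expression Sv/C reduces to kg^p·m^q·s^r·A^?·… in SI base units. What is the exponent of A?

-1

C = s·A.
So C⁻¹ = s⁻¹·A⁻¹.
Sv = m²·s⁻².
Combining: C⁻¹·Sv = (s⁻¹·A⁻¹) · (m²·s⁻²) = m²·s⁻³·A⁻¹.
The exponent of A is -1.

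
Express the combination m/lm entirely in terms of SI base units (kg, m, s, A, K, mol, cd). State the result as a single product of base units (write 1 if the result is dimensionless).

m·cd⁻¹

lm = cd.
So lm⁻¹ = cd⁻¹.
Combining: lm⁻¹·m = cd⁻¹ · m = m·cd⁻¹.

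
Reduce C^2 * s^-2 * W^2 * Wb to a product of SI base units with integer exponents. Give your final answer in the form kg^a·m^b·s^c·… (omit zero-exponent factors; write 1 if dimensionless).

kg³·m⁶·s⁻⁸·A

C = s·A.
So C² = s²·A².
W = kg·m²·s⁻³.
So W² = kg²·m⁴·s⁻⁶.
Wb = kg·m²·s⁻²·A⁻¹.
Combining: C²·s⁻²·W²·Wb = (s²·A²) · s⁻² · (kg²·m⁴·s⁻⁶) · (kg·m²·s⁻²·A⁻¹) = kg³·m⁶·s⁻⁸·A.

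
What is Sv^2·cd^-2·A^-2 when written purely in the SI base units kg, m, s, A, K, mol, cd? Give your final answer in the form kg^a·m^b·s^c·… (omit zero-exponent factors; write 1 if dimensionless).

m⁴·s⁻⁴·A⁻²·cd⁻²

Sv = J/kg (equivalent dose = energy per mass),
    = m²·s⁻².
So Sv² = m⁴·s⁻⁴.
Combining: Sv²·cd⁻²·A⁻² = (m⁴·s⁻⁴) · cd⁻² · A⁻² = m⁴·s⁻⁴·A⁻²·cd⁻².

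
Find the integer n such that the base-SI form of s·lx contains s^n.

lx = lm/m² (illuminance = luminous flux per area),
    = m⁻²·cd.
Combining: s·lx = s · (m⁻²·cd) = m⁻²·s·cd.
The exponent of s is 1.

1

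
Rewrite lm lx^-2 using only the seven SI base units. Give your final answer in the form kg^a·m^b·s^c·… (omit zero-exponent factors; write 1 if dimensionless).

lm = cd·sr = cd (luminous flux; sr is dimensionless).
lx = lm/m² (illuminance = luminous flux per area),
    = m⁻²·cd.
So lx⁻² = m⁴·cd⁻².
Combining: lm·lx⁻² = cd · (m⁴·cd⁻²) = m⁴·cd⁻¹.

m⁴·cd⁻¹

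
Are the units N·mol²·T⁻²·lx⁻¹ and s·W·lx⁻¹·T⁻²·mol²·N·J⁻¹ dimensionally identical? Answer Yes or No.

Left side:
  N = kg·m/s² = kg·m·s⁻² (force = mass × acceleration).
  T = Wb/m² (flux density = flux per area),
      = kg·s⁻²·A⁻¹.
  So T⁻² = kg⁻²·s⁴·A².
  lx = lm/m² (illuminance = luminous flux per area),
      = m⁻²·cd.
  So lx⁻¹ = m²·cd⁻¹.
  Combining: N·mol²·T⁻²·lx⁻¹ = (kg·m·s⁻²) · mol² · (kg⁻²·s⁴·A²) · (m²·cd⁻¹) = kg⁻¹·m³·s²·A²·mol²·cd⁻¹.
Right side:
  W = J/s (power = energy per time),
      = kg·m²·s⁻³.
  lx = lm/m² (illuminance = luminous flux per area),
      = m⁻²·cd.
  So lx⁻¹ = m²·cd⁻¹.
  T = Wb/m² (flux density = flux per area),
      = kg·s⁻²·A⁻¹.
  So T⁻² = kg⁻²·s⁴·A².
  N = kg·m/s² = kg·m·s⁻² (force = mass × acceleration).
  J = N·m (work = force × distance),
      = kg·m²·s⁻².
  So J⁻¹ = kg⁻¹·m⁻²·s².
  Combining: s·W·lx⁻¹·T⁻²·mol²·N·J⁻¹ = s · (kg·m²·s⁻³) · (m²·cd⁻¹) · (kg⁻²·s⁴·A²) · mol² · (kg·m·s⁻²) · (kg⁻¹·m⁻²·s²) = kg⁻¹·m³·s²·A²·mol²·cd⁻¹.
Both reduce to kg⁻¹·m³·s²·A²·mol²·cd⁻¹.

Yes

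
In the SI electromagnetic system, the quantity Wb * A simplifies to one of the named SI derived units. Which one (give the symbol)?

Wb = kg·m²·s⁻²·A⁻¹.
Combining: Wb·A = (kg·m²·s⁻²·A⁻¹) · A = kg·m²·s⁻².
kg·m²·s⁻² is the base-SI form of the joule.

J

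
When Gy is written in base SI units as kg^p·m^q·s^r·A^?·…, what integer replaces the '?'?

Gy = J/kg (absorbed dose = energy per mass),
    = m²·s⁻².
The exponent of A is 0.

0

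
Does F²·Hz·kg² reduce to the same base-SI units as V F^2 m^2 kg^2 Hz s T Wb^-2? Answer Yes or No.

Left side:
  F = kg⁻¹·m⁻²·s⁴·A².
  So F² = kg⁻²·m⁻⁴·s⁸·A⁴.
  Hz = s⁻¹.
  Combining: F²·Hz·kg² = (kg⁻²·m⁻⁴·s⁸·A⁴) · s⁻¹ · kg² = m⁻⁴·s⁷·A⁴.
Right side:
  V = W/A (potential = power per current),
      = kg·m²·s⁻³·A⁻¹.
  F = C/V (capacitance = charge per voltage),
      = A·s/(kg·m²·s⁻³·A⁻¹) (substituting C and V),
      = kg⁻¹·m⁻²·s⁴·A².
  So F² = kg⁻²·m⁻⁴·s⁸·A⁴.
  Hz = 1/s = s⁻¹ (frequency is cycles per second).
  T = Wb/m² (flux density = flux per area),
      = kg·s⁻²·A⁻¹.
  Wb = V·s (flux: a volt is a weber per second),
      = kg·m²·s⁻²·A⁻¹.
  So Wb⁻² = kg⁻²·m⁻⁴·s⁴·A².
  Combining: V·F²·m²·kg²·Hz·s·T·Wb⁻² = (kg·m²·s⁻³·A⁻¹) · (kg⁻²·m⁻⁴·s⁸·A⁴) · m² · kg² · s⁻¹ · s · (kg·s⁻²·A⁻¹) · (kg⁻²·m⁻⁴·s⁴·A²) = m⁻⁴·s⁷·A⁴.
Both reduce to m⁻⁴·s⁷·A⁴.

Yes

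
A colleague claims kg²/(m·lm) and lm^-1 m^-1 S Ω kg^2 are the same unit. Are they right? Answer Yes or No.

Yes

Left side:
  lm = cd.
  So lm⁻¹ = cd⁻¹.
  Combining: kg²·m⁻¹·lm⁻¹ = kg² · m⁻¹ · cd⁻¹ = kg²·m⁻¹·cd⁻¹.
Right side:
  lm = cd.
  So lm⁻¹ = cd⁻¹.
  S = kg⁻¹·m⁻²·s³·A².
  Ω = kg·m²·s⁻³·A⁻².
  Combining: lm⁻¹·m⁻¹·S·Ω·kg² = cd⁻¹ · m⁻¹ · (kg⁻¹·m⁻²·s³·A²) · (kg·m²·s⁻³·A⁻²) · kg² = kg²·m⁻¹·cd⁻¹.
Both reduce to kg²·m⁻¹·cd⁻¹.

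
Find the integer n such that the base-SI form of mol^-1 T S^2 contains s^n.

T = kg·s⁻²·A⁻¹.
S = kg⁻¹·m⁻²·s³·A².
So S² = kg⁻²·m⁻⁴·s⁶·A⁴.
Combining: mol⁻¹·T·S² = mol⁻¹ · (kg·s⁻²·A⁻¹) · (kg⁻²·m⁻⁴·s⁶·A⁴) = kg⁻¹·m⁻⁴·s⁴·A³·mol⁻¹.
The exponent of s is 4.

4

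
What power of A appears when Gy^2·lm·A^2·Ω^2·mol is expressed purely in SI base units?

-2

Gy = J/kg (absorbed dose = energy per mass),
    = m²·s⁻².
So Gy² = m⁴·s⁻⁴.
lm = cd·sr = cd (luminous flux; sr is dimensionless).
Ω = V/A (resistance = voltage per current),
    = kg·m²·s⁻³·A⁻².
So Ω² = kg²·m⁴·s⁻⁶·A⁻⁴.
Combining: Gy²·lm·A²·Ω²·mol = (m⁴·s⁻⁴) · cd · A² · (kg²·m⁴·s⁻⁶·A⁻⁴) · mol = kg²·m⁸·s⁻¹⁰·A⁻²·mol·cd.
The exponent of A is -2.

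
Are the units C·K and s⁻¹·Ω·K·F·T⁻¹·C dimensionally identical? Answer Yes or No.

Left side:
  C = s·A.
  Combining: C·K = (s·A) · K = s·A·K.
Right side:
  Ω = kg·m²·s⁻³·A⁻².
  F = kg⁻¹·m⁻²·s⁴·A².
  T = kg·s⁻²·A⁻¹.
  So T⁻¹ = kg⁻¹·s²·A.
  C = s·A.
  Combining: s⁻¹·Ω·K·F·T⁻¹·C = s⁻¹ · (kg·m²·s⁻³·A⁻²) · K · (kg⁻¹·m⁻²·s⁴·A²) · (kg⁻¹·s²·A) · (s·A) = kg⁻¹·s³·A²·K.
Left is s·A·K; right is kg⁻¹·s³·A²·K — different.

No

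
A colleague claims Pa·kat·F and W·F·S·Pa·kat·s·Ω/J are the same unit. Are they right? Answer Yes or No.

Left side:
  Pa = N/m² (pressure = force per area),
      = kg·m⁻¹·s⁻².
  kat = mol/s = s⁻¹·mol (catalytic activity).
  F = C/V (capacitance = charge per voltage),
      = A·s/(kg·m²·s⁻³·A⁻¹) (substituting C and V),
      = kg⁻¹·m⁻²·s⁴·A².
  Combining: Pa·kat·F = (kg·m⁻¹·s⁻²) · (s⁻¹·mol) · (kg⁻¹·m⁻²·s⁴·A²) = m⁻³·s·A²·mol.
Right side:
  W = J/s (power = energy per time),
      = kg·m²·s⁻³.
  J = N·m (work = force × distance),
      = kg·m²·s⁻².
  So J⁻¹ = kg⁻¹·m⁻²·s².
  F = C/V (capacitance = charge per voltage),
      = A·s/(kg·m²·s⁻³·A⁻¹) (substituting C and V),
      = kg⁻¹·m⁻²·s⁴·A².
  S = 1/Ω (conductance is reciprocal resistance),
      = kg⁻¹·m⁻²·s³·A².
  Pa = N/m² (pressure = force per area),
      = kg·m⁻¹·s⁻².
  kat = mol/s = s⁻¹·mol (catalytic activity).
  Ω = V/A (resistance = voltage per current),
      = kg·m²·s⁻³·A⁻².
  Combining: W·J⁻¹·F·S·Pa·kat·s·Ω = (kg·m²·s⁻³) · (kg⁻¹·m⁻²·s²) · (kg⁻¹·m⁻²·s⁴·A²) · (kg⁻¹·m⁻²·s³·A²) · (kg·m⁻¹·s⁻²) · (s⁻¹·mol) · s · (kg·m²·s⁻³·A⁻²) = m⁻³·s·A²·mol.
Both reduce to m⁻³·s·A²·mol.

Yes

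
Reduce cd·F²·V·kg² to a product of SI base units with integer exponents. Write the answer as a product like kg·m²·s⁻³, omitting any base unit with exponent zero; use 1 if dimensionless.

kg·m⁻²·s⁵·A³·cd

F = kg⁻¹·m⁻²·s⁴·A².
So F² = kg⁻²·m⁻⁴·s⁸·A⁴.
V = kg·m²·s⁻³·A⁻¹.
Combining: cd·F²·V·kg² = cd · (kg⁻²·m⁻⁴·s⁸·A⁴) · (kg·m²·s⁻³·A⁻¹) · kg² = kg·m⁻²·s⁵·A³·cd.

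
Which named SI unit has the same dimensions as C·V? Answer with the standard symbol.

J

C = s·A.
V = kg·m²·s⁻³·A⁻¹.
Combining: C·V = (s·A) · (kg·m²·s⁻³·A⁻¹) = kg·m²·s⁻².
kg·m²·s⁻² is the base-SI form of the joule.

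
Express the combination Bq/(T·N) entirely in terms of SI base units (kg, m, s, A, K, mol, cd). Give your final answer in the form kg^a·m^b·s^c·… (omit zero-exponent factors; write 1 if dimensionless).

T = Wb/m² (flux density = flux per area),
    = kg·s⁻²·A⁻¹.
So T⁻¹ = kg⁻¹·s²·A.
Bq = 1/s = s⁻¹ (activity is decays per second).
N = kg·m/s² = kg·m·s⁻² (force = mass × acceleration).
So N⁻¹ = kg⁻¹·m⁻¹·s².
Combining: T⁻¹·Bq·N⁻¹ = (kg⁻¹·s²·A) · s⁻¹ · (kg⁻¹·m⁻¹·s²) = kg⁻²·m⁻¹·s³·A.

kg⁻²·m⁻¹·s³·A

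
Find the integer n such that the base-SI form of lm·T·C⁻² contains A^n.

-3

lm = cd·sr = cd (luminous flux; sr is dimensionless).
T = Wb/m² (flux density = flux per area),
    = kg·s⁻²·A⁻¹.
C = A·s = s·A (charge = current × time).
So C⁻² = s⁻²·A⁻².
Combining: lm·T·C⁻² = cd · (kg·s⁻²·A⁻¹) · (s⁻²·A⁻²) = kg·s⁻⁴·A⁻³·cd.
The exponent of A is -3.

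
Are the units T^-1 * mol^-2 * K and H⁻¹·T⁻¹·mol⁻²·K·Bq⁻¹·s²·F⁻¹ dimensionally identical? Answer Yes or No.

No

Left side:
  T = kg·s⁻²·A⁻¹.
  So T⁻¹ = kg⁻¹·s²·A.
  Combining: T⁻¹·mol⁻²·K = (kg⁻¹·s²·A) · mol⁻² · K = kg⁻¹·s²·A·K·mol⁻².
Right side:
  H = kg·m²·s⁻²·A⁻².
  So H⁻¹ = kg⁻¹·m⁻²·s²·A².
  T = kg·s⁻²·A⁻¹.
  So T⁻¹ = kg⁻¹·s²·A.
  Bq = s⁻¹.
  So Bq⁻¹ = s.
  F = kg⁻¹·m⁻²·s⁴·A².
  So F⁻¹ = kg·m²·s⁻⁴·A⁻².
  Combining: H⁻¹·T⁻¹·mol⁻²·K·Bq⁻¹·s²·F⁻¹ = (kg⁻¹·m⁻²·s²·A²) · (kg⁻¹·s²·A) · mol⁻² · K · s · s² · (kg·m²·s⁻⁴·A⁻²) = kg⁻¹·s³·A·K·mol⁻².
Left is kg⁻¹·s²·A·K·mol⁻²; right is kg⁻¹·s³·A·K·mol⁻² — different.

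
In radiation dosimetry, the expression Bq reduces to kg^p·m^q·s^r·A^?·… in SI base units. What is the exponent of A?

0

Bq = s⁻¹.
The exponent of A is 0.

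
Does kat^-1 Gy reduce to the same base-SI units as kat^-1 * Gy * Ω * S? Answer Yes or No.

Yes

Left side:
  kat = mol/s = s⁻¹·mol (catalytic activity).
  So kat⁻¹ = s·mol⁻¹.
  Gy = J/kg (absorbed dose = energy per mass),
      = m²·s⁻².
  Combining: kat⁻¹·Gy = (s·mol⁻¹) · (m²·s⁻²) = m²·s⁻¹·mol⁻¹.
Right side:
  kat = s⁻¹·mol.
  So kat⁻¹ = s·mol⁻¹.
  Gy = m²·s⁻².
  Ω = kg·m²·s⁻³·A⁻².
  S = kg⁻¹·m⁻²·s³·A².
  Combining: kat⁻¹·Gy·Ω·S = (s·mol⁻¹) · (m²·s⁻²) · (kg·m²·s⁻³·A⁻²) · (kg⁻¹·m⁻²·s³·A²) = m²·s⁻¹·mol⁻¹.
Both reduce to m²·s⁻¹·mol⁻¹.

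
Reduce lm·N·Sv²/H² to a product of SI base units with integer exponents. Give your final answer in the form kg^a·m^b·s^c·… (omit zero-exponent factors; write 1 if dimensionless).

lm = cd·sr = cd (luminous flux; sr is dimensionless).
H = Wb/A (inductance = flux per current),
    = kg·m²·s⁻²·A⁻².
So H⁻² = kg⁻²·m⁻⁴·s⁴·A⁴.
N = kg·m/s² = kg·m·s⁻² (force = mass × acceleration).
Sv = J/kg (equivalent dose = energy per mass),
    = m²·s⁻².
So Sv² = m⁴·s⁻⁴.
Combining: lm·H⁻²·N·Sv² = cd · (kg⁻²·m⁻⁴·s⁴·A⁴) · (kg·m·s⁻²) · (m⁴·s⁻⁴) = kg⁻¹·m·s⁻²·A⁴·cd.

kg⁻¹·m·s⁻²·A⁴·cd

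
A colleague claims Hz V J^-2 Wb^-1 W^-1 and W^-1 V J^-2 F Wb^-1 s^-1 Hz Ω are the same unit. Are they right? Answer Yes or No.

Yes

Left side:
  Hz = 1/s = s⁻¹ (frequency is cycles per second).
  V = W/A (potential = power per current),
      = kg·m²·s⁻³·A⁻¹.
  J = N·m (work = force × distance),
      = kg·m²·s⁻².
  So J⁻² = kg⁻²·m⁻⁴·s⁴.
  Wb = V·s (flux: a volt is a weber per second),
      = kg·m²·s⁻²·A⁻¹.
  So Wb⁻¹ = kg⁻¹·m⁻²·s²·A.
  W = J/s (power = energy per time),
      = kg·m²·s⁻³.
  So W⁻¹ = kg⁻¹·m⁻²·s³.
  Combining: Hz·V·J⁻²·Wb⁻¹·W⁻¹ = s⁻¹ · (kg·m²·s⁻³·A⁻¹) · (kg⁻²·m⁻⁴·s⁴) · (kg⁻¹·m⁻²·s²·A) · (kg⁻¹·m⁻²·s³) = kg⁻³·m⁻⁶·s⁵.
Right side:
  W = J/s (power = energy per time),
      = kg·m²·s⁻³.
  So W⁻¹ = kg⁻¹·m⁻²·s³.
  V = W/A (potential = power per current),
      = kg·m²·s⁻³·A⁻¹.
  J = N·m (work = force × distance),
      = kg·m²·s⁻².
  So J⁻² = kg⁻²·m⁻⁴·s⁴.
  F = C/V (capacitance = charge per voltage),
      = A·s/(kg·m²·s⁻³·A⁻¹) (substituting C and V),
      = kg⁻¹·m⁻²·s⁴·A².
  Wb = V·s (flux: a volt is a weber per second),
      = kg·m²·s⁻²·A⁻¹.
  So Wb⁻¹ = kg⁻¹·m⁻²·s²·A.
  Hz = 1/s = s⁻¹ (frequency is cycles per second).
  Ω = V/A (resistance = voltage per current),
      = kg·m²·s⁻³·A⁻².
  Combining: W⁻¹·V·J⁻²·F·Wb⁻¹·s⁻¹·Hz·Ω = (kg⁻¹·m⁻²·s³) · (kg·m²·s⁻³·A⁻¹) · (kg⁻²·m⁻⁴·s⁴) · (kg⁻¹·m⁻²·s⁴·A²) · (kg⁻¹·m⁻²·s²·A) · s⁻¹ · s⁻¹ · (kg·m²·s⁻³·A⁻²) = kg⁻³·m⁻⁶·s⁵.
Both reduce to kg⁻³·m⁻⁶·s⁵.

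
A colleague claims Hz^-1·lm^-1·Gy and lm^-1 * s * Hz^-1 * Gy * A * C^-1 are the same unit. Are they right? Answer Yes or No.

Yes

Left side:
  Hz = s⁻¹.
  So Hz⁻¹ = s.
  lm = cd.
  So lm⁻¹ = cd⁻¹.
  Gy = m²·s⁻².
  Combining: Hz⁻¹·lm⁻¹·Gy = s · cd⁻¹ · (m²·s⁻²) = m²·s⁻¹·cd⁻¹.
Right side:
  lm = cd·sr = cd (luminous flux; sr is dimensionless).
  So lm⁻¹ = cd⁻¹.
  Hz = 1/s = s⁻¹ (frequency is cycles per second).
  So Hz⁻¹ = s.
  Gy = J/kg (absorbed dose = energy per mass),
      = m²·s⁻².
  C = A·s = s·A (charge = current × time).
  So C⁻¹ = s⁻¹·A⁻¹.
  Combining: lm⁻¹·s·Hz⁻¹·Gy·A·C⁻¹ = cd⁻¹ · s · s · (m²·s⁻²) · A · (s⁻¹·A⁻¹) = m²·s⁻¹·cd⁻¹.
Both reduce to m²·s⁻¹·cd⁻¹.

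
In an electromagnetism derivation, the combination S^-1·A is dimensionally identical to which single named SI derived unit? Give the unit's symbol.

V

S = kg⁻¹·m⁻²·s³·A².
So S⁻¹ = kg·m²·s⁻³·A⁻².
Combining: S⁻¹·A = (kg·m²·s⁻³·A⁻²) · A = kg·m²·s⁻³·A⁻¹.
kg·m²·s⁻³·A⁻¹ is the base-SI form of the volt.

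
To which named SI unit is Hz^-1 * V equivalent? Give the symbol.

Hz = s⁻¹.
So Hz⁻¹ = s.
V = kg·m²·s⁻³·A⁻¹.
Combining: Hz⁻¹·V = s · (kg·m²·s⁻³·A⁻¹) = kg·m²·s⁻²·A⁻¹.
kg·m²·s⁻²·A⁻¹ is the base-SI form of the weber.

Wb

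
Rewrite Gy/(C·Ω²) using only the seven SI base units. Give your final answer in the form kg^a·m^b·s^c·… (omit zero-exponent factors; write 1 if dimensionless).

C = s·A.
So C⁻¹ = s⁻¹·A⁻¹.
Gy = m²·s⁻².
Ω = kg·m²·s⁻³·A⁻².
So Ω⁻² = kg⁻²·m⁻⁴·s⁶·A⁴.
Combining: C⁻¹·Gy·Ω⁻² = (s⁻¹·A⁻¹) · (m²·s⁻²) · (kg⁻²·m⁻⁴·s⁶·A⁴) = kg⁻²·m⁻²·s³·A³.

kg⁻²·m⁻²·s³·A³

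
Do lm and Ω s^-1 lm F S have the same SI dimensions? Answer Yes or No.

No

Left side:
  lm = cd.
Right side:
  Ω = kg·m²·s⁻³·A⁻².
  lm = cd.
  F = kg⁻¹·m⁻²·s⁴·A².
  S = kg⁻¹·m⁻²·s³·A².
  Combining: Ω·s⁻¹·lm·F·S = (kg·m²·s⁻³·A⁻²) · s⁻¹ · cd · (kg⁻¹·m⁻²·s⁴·A²) · (kg⁻¹·m⁻²·s³·A²) = kg⁻¹·m⁻²·s³·A²·cd.
Left is cd; right is kg⁻¹·m⁻²·s³·A²·cd — different.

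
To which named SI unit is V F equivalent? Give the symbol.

C

V = W/A (potential = power per current),
    = kg·m²·s⁻³·A⁻¹.
F = C/V (capacitance = charge per voltage),
    = A·s/(kg·m²·s⁻³·A⁻¹) (substituting C and V),
    = kg⁻¹·m⁻²·s⁴·A².
Combining: V·F = (kg·m²·s⁻³·A⁻¹) · (kg⁻¹·m⁻²·s⁴·A²) = s·A.
s·A is the base-SI form of the coulomb.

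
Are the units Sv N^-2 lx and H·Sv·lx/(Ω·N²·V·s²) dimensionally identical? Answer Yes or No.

Left side:
  Sv = J/kg (equivalent dose = energy per mass),
      = m²·s⁻².
  N = kg·m/s² = kg·m·s⁻² (force = mass × acceleration).
  So N⁻² = kg⁻²·m⁻²·s⁴.
  lx = lm/m² (illuminance = luminous flux per area),
      = m⁻²·cd.
  Combining: Sv·N⁻²·lx = (m²·s⁻²) · (kg⁻²·m⁻²·s⁴) · (m⁻²·cd) = kg⁻²·m⁻²·s²·cd.
Right side:
  H = kg·m²·s⁻²·A⁻².
  Ω = kg·m²·s⁻³·A⁻².
  So Ω⁻¹ = kg⁻¹·m⁻²·s³·A².
  N = kg·m·s⁻².
  So N⁻² = kg⁻²·m⁻²·s⁴.
  V = kg·m²·s⁻³·A⁻¹.
  So V⁻¹ = kg⁻¹·m⁻²·s³·A.
  Sv = m²·s⁻².
  lx = m⁻²·cd.
  Combining: H·Ω⁻¹·N⁻²·V⁻¹·s⁻²·Sv·lx = (kg·m²·s⁻²·A⁻²) · (kg⁻¹·m⁻²·s³·A²) · (kg⁻²·m⁻²·s⁴) · (kg⁻¹·m⁻²·s³·A) · s⁻² · (m²·s⁻²) · (m⁻²·cd) = kg⁻³·m⁻⁴·s⁴·A·cd.
Left is kg⁻²·m⁻²·s²·cd; right is kg⁻³·m⁻⁴·s⁴·A·cd — different.

No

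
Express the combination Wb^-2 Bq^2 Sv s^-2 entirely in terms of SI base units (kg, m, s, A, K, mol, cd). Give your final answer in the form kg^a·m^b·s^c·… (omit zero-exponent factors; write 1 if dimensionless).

Wb = kg·m²·s⁻²·A⁻¹.
So Wb⁻² = kg⁻²·m⁻⁴·s⁴·A².
Bq = s⁻¹.
So Bq² = s⁻².
Sv = m²·s⁻².
Combining: Wb⁻²·Bq²·Sv·s⁻² = (kg⁻²·m⁻⁴·s⁴·A²) · s⁻² · (m²·s⁻²) · s⁻² = kg⁻²·m⁻²·s⁻²·A².

kg⁻²·m⁻²·s⁻²·A²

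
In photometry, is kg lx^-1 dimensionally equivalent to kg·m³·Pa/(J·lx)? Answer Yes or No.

Left side:
  lx = lm/m² (illuminance = luminous flux per area),
      = m⁻²·cd.
  So lx⁻¹ = m²·cd⁻¹.
  Combining: kg·lx⁻¹ = kg · (m²·cd⁻¹) = kg·m²·cd⁻¹.
Right side:
  J = N·m (work = force × distance),
      = kg·m²·s⁻².
  So J⁻¹ = kg⁻¹·m⁻²·s².
  Pa = N/m² (pressure = force per area),
      = kg·m⁻¹·s⁻².
  lx = lm/m² (illuminance = luminous flux per area),
      = m⁻²·cd.
  So lx⁻¹ = m²·cd⁻¹.
  Combining: kg·J⁻¹·m³·Pa·lx⁻¹ = kg · (kg⁻¹·m⁻²·s²) · m³ · (kg·m⁻¹·s⁻²) · (m²·cd⁻¹) = kg·m²·cd⁻¹.
Both reduce to kg·m²·cd⁻¹.

Yes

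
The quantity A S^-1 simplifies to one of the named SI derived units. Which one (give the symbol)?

S = kg⁻¹·m⁻²·s³·A².
So S⁻¹ = kg·m²·s⁻³·A⁻².
Combining: A·S⁻¹ = A · (kg·m²·s⁻³·A⁻²) = kg·m²·s⁻³·A⁻¹.
kg·m²·s⁻³·A⁻¹ is the base-SI form of the volt.

V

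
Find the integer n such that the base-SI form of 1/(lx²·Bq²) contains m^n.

4

lx = lm/m² (illuminance = luminous flux per area),
    = m⁻²·cd.
So lx⁻² = m⁴·cd⁻².
Bq = 1/s = s⁻¹ (activity is decays per second).
So Bq⁻² = s².
Combining: lx⁻²·Bq⁻² = (m⁴·cd⁻²) · s² = m⁴·s²·cd⁻².
The exponent of m is 4.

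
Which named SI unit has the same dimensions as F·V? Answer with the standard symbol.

F = kg⁻¹·m⁻²·s⁴·A².
V = kg·m²·s⁻³·A⁻¹.
Combining: F·V = (kg⁻¹·m⁻²·s⁴·A²) · (kg·m²·s⁻³·A⁻¹) = s·A.
s·A is the base-SI form of the coulomb.

C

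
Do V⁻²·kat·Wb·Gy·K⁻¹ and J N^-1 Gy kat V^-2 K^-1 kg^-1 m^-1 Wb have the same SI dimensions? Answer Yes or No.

Left side:
  V = W/A (potential = power per current),
      = kg·m²·s⁻³·A⁻¹.
  So V⁻² = kg⁻²·m⁻⁴·s⁶·A².
  kat = mol/s = s⁻¹·mol (catalytic activity).
  Wb = V·s (flux: a volt is a weber per second),
      = kg·m²·s⁻²·A⁻¹.
  Gy = J/kg (absorbed dose = energy per mass),
      = m²·s⁻².
  Combining: V⁻²·kat·Wb·Gy·K⁻¹ = (kg⁻²·m⁻⁴·s⁶·A²) · (s⁻¹·mol) · (kg·m²·s⁻²·A⁻¹) · (m²·s⁻²) · K⁻¹ = kg⁻¹·s·A·K⁻¹·mol.
Right side:
  J = N·m (work = force × distance),
      = kg·m²·s⁻².
  N = kg·m/s² = kg·m·s⁻² (force = mass × acceleration).
  So N⁻¹ = kg⁻¹·m⁻¹·s².
  Gy = J/kg (absorbed dose = energy per mass),
      = m²·s⁻².
  kat = mol/s = s⁻¹·mol (catalytic activity).
  V = W/A (potential = power per current),
      = kg·m²·s⁻³·A⁻¹.
  So V⁻² = kg⁻²·m⁻⁴·s⁶·A².
  Wb = V·s (flux: a volt is a weber per second),
      = kg·m²·s⁻²·A⁻¹.
  Combining: J·N⁻¹·Gy·kat·V⁻²·K⁻¹·kg⁻¹·m⁻¹·Wb = (kg·m²·s⁻²) · (kg⁻¹·m⁻¹·s²) · (m²·s⁻²) · (s⁻¹·mol) · (kg⁻²·m⁻⁴·s⁶·A²) · K⁻¹ · kg⁻¹ · m⁻¹ · (kg·m²·s⁻²·A⁻¹) = kg⁻²·s·A·K⁻¹·mol.
Left is kg⁻¹·s·A·K⁻¹·mol; right is kg⁻²·s·A·K⁻¹·mol — different.

No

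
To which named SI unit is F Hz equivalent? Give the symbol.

S

F = kg⁻¹·m⁻²·s⁴·A².
Hz = s⁻¹.
Combining: F·Hz = (kg⁻¹·m⁻²·s⁴·A²) · s⁻¹ = kg⁻¹·m⁻²·s³·A².
kg⁻¹·m⁻²·s³·A² is the base-SI form of the siemens.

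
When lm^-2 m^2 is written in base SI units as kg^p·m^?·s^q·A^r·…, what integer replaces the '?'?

2

lm = cd.
So lm⁻² = cd⁻².
Combining: lm⁻²·m² = cd⁻² · m² = m²·cd⁻².
The exponent of m is 2.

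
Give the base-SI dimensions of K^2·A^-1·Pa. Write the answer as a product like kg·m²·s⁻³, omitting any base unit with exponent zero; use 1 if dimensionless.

Pa = N/m² (pressure = force per area),
    = kg·m⁻¹·s⁻².
Combining: K²·A⁻¹·Pa = K² · A⁻¹ · (kg·m⁻¹·s⁻²) = kg·m⁻¹·s⁻²·A⁻¹·K².

kg·m⁻¹·s⁻²·A⁻¹·K²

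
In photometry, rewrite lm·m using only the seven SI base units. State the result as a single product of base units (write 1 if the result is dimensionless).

m·cd

lm = cd·sr = cd (luminous flux; sr is dimensionless).
Combining: lm·m = cd · m = m·cd.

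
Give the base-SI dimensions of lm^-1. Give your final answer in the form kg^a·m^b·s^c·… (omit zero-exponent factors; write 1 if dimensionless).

cd⁻¹

lm = cd·sr = cd (luminous flux; sr is dimensionless).
So lm⁻¹ = cd⁻¹.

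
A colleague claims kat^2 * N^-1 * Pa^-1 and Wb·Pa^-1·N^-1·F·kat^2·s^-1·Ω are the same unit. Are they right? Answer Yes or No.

Left side:
  kat = mol/s = s⁻¹·mol (catalytic activity).
  So kat² = s⁻²·mol².
  N = kg·m/s² = kg·m·s⁻² (force = mass × acceleration).
  So N⁻¹ = kg⁻¹·m⁻¹·s².
  Pa = N/m² (pressure = force per area),
      = kg·m⁻¹·s⁻².
  So Pa⁻¹ = kg⁻¹·m·s².
  Combining: kat²·N⁻¹·Pa⁻¹ = (s⁻²·mol²) · (kg⁻¹·m⁻¹·s²) · (kg⁻¹·m·s²) = kg⁻²·s²·mol².
Right side:
  Wb = V·s (flux: a volt is a weber per second),
      = kg·m²·s⁻²·A⁻¹.
  Pa = N/m² (pressure = force per area),
      = kg·m⁻¹·s⁻².
  So Pa⁻¹ = kg⁻¹·m·s².
  N = kg·m/s² = kg·m·s⁻² (force = mass × acceleration).
  So N⁻¹ = kg⁻¹·m⁻¹·s².
  F = C/V (capacitance = charge per voltage),
      = A·s/(kg·m²·s⁻³·A⁻¹) (substituting C and V),
      = kg⁻¹·m⁻²·s⁴·A².
  kat = mol/s = s⁻¹·mol (catalytic activity).
  So kat² = s⁻²·mol².
  Ω = V/A (resistance = voltage per current),
      = kg·m²·s⁻³·A⁻².
  Combining: Wb·Pa⁻¹·N⁻¹·F·kat²·s⁻¹·Ω = (kg·m²·s⁻²·A⁻¹) · (kg⁻¹·m·s²) · (kg⁻¹·m⁻¹·s²) · (kg⁻¹·m⁻²·s⁴·A²) · (s⁻²·mol²) · s⁻¹ · (kg·m²·s⁻³·A⁻²) = kg⁻¹·m²·A⁻¹·mol².
Left is kg⁻²·s²·mol²; right is kg⁻¹·m²·A⁻¹·mol² — different.

No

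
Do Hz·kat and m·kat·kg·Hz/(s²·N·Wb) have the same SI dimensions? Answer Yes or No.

No

Left side:
  Hz = s⁻¹.
  kat = s⁻¹·mol.
  Combining: Hz·kat = s⁻¹ · (s⁻¹·mol) = s⁻²·mol.
Right side:
  kat = mol/s = s⁻¹·mol (catalytic activity).
  N = kg·m/s² = kg·m·s⁻² (force = mass × acceleration).
  So N⁻¹ = kg⁻¹·m⁻¹·s².
  Wb = V·s (flux: a volt is a weber per second),
      = kg·m²·s⁻²·A⁻¹.
  So Wb⁻¹ = kg⁻¹·m⁻²·s²·A.
  Hz = 1/s = s⁻¹ (frequency is cycles per second).
  Combining: m·kat·s⁻²·kg·N⁻¹·Wb⁻¹·Hz = m · (s⁻¹·mol) · s⁻² · kg · (kg⁻¹·m⁻¹·s²) · (kg⁻¹·m⁻²·s²·A) · s⁻¹ = kg⁻¹·m⁻²·A·mol.
Left is s⁻²·mol; right is kg⁻¹·m⁻²·A·mol — different.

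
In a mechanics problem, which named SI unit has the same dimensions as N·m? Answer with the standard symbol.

J

N = kg·m·s⁻².
Combining: N·m = (kg·m·s⁻²) · m = kg·m²·s⁻².
kg·m²·s⁻² is the base-SI form of the joule.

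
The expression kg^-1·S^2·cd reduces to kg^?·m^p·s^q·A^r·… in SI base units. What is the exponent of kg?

-3

S = 1/Ω (conductance is reciprocal resistance),
    = kg⁻¹·m⁻²·s³·A².
So S² = kg⁻²·m⁻⁴·s⁶·A⁴.
Combining: kg⁻¹·S²·cd = kg⁻¹ · (kg⁻²·m⁻⁴·s⁶·A⁴) · cd = kg⁻³·m⁻⁴·s⁶·A⁴·cd.
The exponent of kg is -3.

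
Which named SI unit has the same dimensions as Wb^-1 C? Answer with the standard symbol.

Wb = kg·m²·s⁻²·A⁻¹.
So Wb⁻¹ = kg⁻¹·m⁻²·s²·A.
C = s·A.
Combining: Wb⁻¹·C = (kg⁻¹·m⁻²·s²·A) · (s·A) = kg⁻¹·m⁻²·s³·A².
kg⁻¹·m⁻²·s³·A² is the base-SI form of the siemens.

S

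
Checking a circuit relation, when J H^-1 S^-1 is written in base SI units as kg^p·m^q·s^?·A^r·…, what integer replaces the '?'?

-3

J = kg·m²·s⁻².
H = kg·m²·s⁻²·A⁻².
So H⁻¹ = kg⁻¹·m⁻²·s²·A².
S = kg⁻¹·m⁻²·s³·A².
So S⁻¹ = kg·m²·s⁻³·A⁻².
Combining: J·H⁻¹·S⁻¹ = (kg·m²·s⁻²) · (kg⁻¹·m⁻²·s²·A²) · (kg·m²·s⁻³·A⁻²) = kg·m²·s⁻³.
The exponent of s is -3.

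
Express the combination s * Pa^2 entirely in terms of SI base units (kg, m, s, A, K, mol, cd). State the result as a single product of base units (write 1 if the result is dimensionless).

Pa = N/m² (pressure = force per area),
    = kg·m⁻¹·s⁻².
So Pa² = kg²·m⁻²·s⁻⁴.
Combining: s·Pa² = s · (kg²·m⁻²·s⁻⁴) = kg²·m⁻²·s⁻³.

kg²·m⁻²·s⁻³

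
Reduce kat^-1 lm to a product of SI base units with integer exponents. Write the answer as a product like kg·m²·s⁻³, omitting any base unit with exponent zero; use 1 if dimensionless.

s·mol⁻¹·cd

kat = mol/s = s⁻¹·mol (catalytic activity).
So kat⁻¹ = s·mol⁻¹.
lm = cd·sr = cd (luminous flux; sr is dimensionless).
Combining: kat⁻¹·lm = (s·mol⁻¹) · cd = s·mol⁻¹·cd.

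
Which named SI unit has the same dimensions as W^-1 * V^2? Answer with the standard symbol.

W = J/s (power = energy per time),
    = kg·m²·s⁻³.
So W⁻¹ = kg⁻¹·m⁻²·s³.
V = W/A (potential = power per current),
    = kg·m²·s⁻³·A⁻¹.
So V² = kg²·m⁴·s⁻⁶·A⁻².
Combining: W⁻¹·V² = (kg⁻¹·m⁻²·s³) · (kg²·m⁴·s⁻⁶·A⁻²) = kg·m²·s⁻³·A⁻².
kg·m²·s⁻³·A⁻² is the base-SI form of the ohm.

Ω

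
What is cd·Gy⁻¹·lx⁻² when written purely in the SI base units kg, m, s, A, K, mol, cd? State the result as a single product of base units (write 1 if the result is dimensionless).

Gy = J/kg (absorbed dose = energy per mass),
    = m²·s⁻².
So Gy⁻¹ = m⁻²·s².
lx = lm/m² (illuminance = luminous flux per area),
    = m⁻²·cd.
So lx⁻² = m⁴·cd⁻².
Combining: cd·Gy⁻¹·lx⁻² = cd · (m⁻²·s²) · (m⁴·cd⁻²) = m²·s²·cd⁻¹.

m²·s²·cd⁻¹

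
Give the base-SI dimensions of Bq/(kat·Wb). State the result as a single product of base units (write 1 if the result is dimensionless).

kg⁻¹·m⁻²·s²·A·mol⁻¹

Bq = 1/s = s⁻¹ (activity is decays per second).
kat = mol/s = s⁻¹·mol (catalytic activity).
So kat⁻¹ = s·mol⁻¹.
Wb = V·s (flux: a volt is a weber per second),
    = kg·m²·s⁻²·A⁻¹.
So Wb⁻¹ = kg⁻¹·m⁻²·s²·A.
Combining: Bq·kat⁻¹·Wb⁻¹ = s⁻¹ · (s·mol⁻¹) · (kg⁻¹·m⁻²·s²·A) = kg⁻¹·m⁻²·s²·A·mol⁻¹.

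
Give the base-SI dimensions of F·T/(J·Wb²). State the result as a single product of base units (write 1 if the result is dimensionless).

kg⁻³·m⁻⁸·s⁸·A³

F = C/V (capacitance = charge per voltage),
    = A·s/(kg·m²·s⁻³·A⁻¹) (substituting C and V),
    = kg⁻¹·m⁻²·s⁴·A².
T = Wb/m² (flux density = flux per area),
    = kg·s⁻²·A⁻¹.
J = N·m (work = force × distance),
    = kg·m²·s⁻².
So J⁻¹ = kg⁻¹·m⁻²·s².
Wb = V·s (flux: a volt is a weber per second),
    = kg·m²·s⁻²·A⁻¹.
So Wb⁻² = kg⁻²·m⁻⁴·s⁴·A².
Combining: F·T·J⁻¹·Wb⁻² = (kg⁻¹·m⁻²·s⁴·A²) · (kg·s⁻²·A⁻¹) · (kg⁻¹·m⁻²·s²) · (kg⁻²·m⁻⁴·s⁴·A²) = kg⁻³·m⁻⁸·s⁸·A³.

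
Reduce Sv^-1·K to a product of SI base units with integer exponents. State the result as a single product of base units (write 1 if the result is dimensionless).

Sv = m²·s⁻².
So Sv⁻¹ = m⁻²·s².
Combining: Sv⁻¹·K = (m⁻²·s²) · K = m⁻²·s²·K.

m⁻²·s²·K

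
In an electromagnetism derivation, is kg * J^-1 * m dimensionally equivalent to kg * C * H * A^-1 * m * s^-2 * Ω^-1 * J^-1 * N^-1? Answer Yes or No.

Left side:
  J = N·m (work = force × distance),
      = kg·m²·s⁻².
  So J⁻¹ = kg⁻¹·m⁻²·s².
  Combining: kg·J⁻¹·m = kg · (kg⁻¹·m⁻²·s²) · m = m⁻¹·s².
Right side:
  C = A·s = s·A (charge = current × time).
  H = Wb/A (inductance = flux per current),
      = kg·m²·s⁻²·A⁻².
  Ω = V/A (resistance = voltage per current),
      = kg·m²·s⁻³·A⁻².
  So Ω⁻¹ = kg⁻¹·m⁻²·s³·A².
  J = N·m (work = force × distance),
      = kg·m²·s⁻².
  So J⁻¹ = kg⁻¹·m⁻²·s².
  N = kg·m/s² = kg·m·s⁻² (force = mass × acceleration).
  So N⁻¹ = kg⁻¹·m⁻¹·s².
  Combining: kg·C·H·A⁻¹·m·s⁻²·Ω⁻¹·J⁻¹·N⁻¹ = kg · (s·A) · (kg·m²·s⁻²·A⁻²) · A⁻¹ · m · s⁻² · (kg⁻¹·m⁻²·s³·A²) · (kg⁻¹·m⁻²·s²) · (kg⁻¹·m⁻¹·s²) = kg⁻¹·m⁻²·s⁴.
Left is m⁻¹·s²; right is kg⁻¹·m⁻²·s⁴ — different.

No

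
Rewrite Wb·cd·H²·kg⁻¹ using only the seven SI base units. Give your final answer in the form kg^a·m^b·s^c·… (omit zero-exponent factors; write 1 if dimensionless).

Wb = kg·m²·s⁻²·A⁻¹.
H = kg·m²·s⁻²·A⁻².
So H² = kg²·m⁴·s⁻⁴·A⁻⁴.
Combining: Wb·cd·H²·kg⁻¹ = (kg·m²·s⁻²·A⁻¹) · cd · (kg²·m⁴·s⁻⁴·A⁻⁴) · kg⁻¹ = kg²·m⁶·s⁻⁶·A⁻⁵·cd.

kg²·m⁶·s⁻⁶·A⁻⁵·cd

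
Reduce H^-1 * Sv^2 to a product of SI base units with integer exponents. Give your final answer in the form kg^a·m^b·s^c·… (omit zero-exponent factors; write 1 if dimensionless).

H = kg·m²·s⁻²·A⁻².
So H⁻¹ = kg⁻¹·m⁻²·s²·A².
Sv = m²·s⁻².
So Sv² = m⁴·s⁻⁴.
Combining: H⁻¹·Sv² = (kg⁻¹·m⁻²·s²·A²) · (m⁴·s⁻⁴) = kg⁻¹·m²·s⁻²·A².

kg⁻¹·m²·s⁻²·A²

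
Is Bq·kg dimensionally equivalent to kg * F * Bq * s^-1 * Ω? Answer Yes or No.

Yes

Left side:
  Bq = 1/s = s⁻¹ (activity is decays per second).
  Combining: Bq·kg = s⁻¹ · kg = kg·s⁻¹.
Right side:
  F = kg⁻¹·m⁻²·s⁴·A².
  Bq = s⁻¹.
  Ω = kg·m²·s⁻³·A⁻².
  Combining: kg·F·Bq·s⁻¹·Ω = kg · (kg⁻¹·m⁻²·s⁴·A²) · s⁻¹ · s⁻¹ · (kg·m²·s⁻³·A⁻²) = kg·s⁻¹.
Both reduce to kg·s⁻¹.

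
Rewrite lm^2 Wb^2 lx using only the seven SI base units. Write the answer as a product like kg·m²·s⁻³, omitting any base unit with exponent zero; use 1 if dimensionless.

kg²·m²·s⁻⁴·A⁻²·cd³

lm = cd·sr = cd (luminous flux; sr is dimensionless).
So lm² = cd².
Wb = V·s (flux: a volt is a weber per second),
    = kg·m²·s⁻²·A⁻¹.
So Wb² = kg²·m⁴·s⁻⁴·A⁻².
lx = lm/m² (illuminance = luminous flux per area),
    = m⁻²·cd.
Combining: lm²·Wb²·lx = cd² · (kg²·m⁴·s⁻⁴·A⁻²) · (m⁻²·cd) = kg²·m²·s⁻⁴·A⁻²·cd³.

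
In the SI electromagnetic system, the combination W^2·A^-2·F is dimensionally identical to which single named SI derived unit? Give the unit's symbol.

J

W = J/s (power = energy per time),
    = kg·m²·s⁻³.
So W² = kg²·m⁴·s⁻⁶.
F = C/V (capacitance = charge per voltage),
    = A·s/(kg·m²·s⁻³·A⁻¹) (substituting C and V),
    = kg⁻¹·m⁻²·s⁴·A².
Combining: W²·A⁻²·F = (kg²·m⁴·s⁻⁶) · A⁻² · (kg⁻¹·m⁻²·s⁴·A²) = kg·m²·s⁻².
kg·m²·s⁻² is the base-SI form of the joule.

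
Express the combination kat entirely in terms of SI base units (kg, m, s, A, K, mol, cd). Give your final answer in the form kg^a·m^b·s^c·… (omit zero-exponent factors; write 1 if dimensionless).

s⁻¹·mol

kat = mol/s = s⁻¹·mol (catalytic activity).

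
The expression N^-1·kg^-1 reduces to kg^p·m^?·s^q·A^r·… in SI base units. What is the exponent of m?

-1

N = kg·m/s² = kg·m·s⁻² (force = mass × acceleration).
So N⁻¹ = kg⁻¹·m⁻¹·s².
Combining: N⁻¹·kg⁻¹ = (kg⁻¹·m⁻¹·s²) · kg⁻¹ = kg⁻²·m⁻¹·s².
The exponent of m is -1.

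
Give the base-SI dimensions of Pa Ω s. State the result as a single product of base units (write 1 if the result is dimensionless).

Pa = kg·m⁻¹·s⁻².
Ω = kg·m²·s⁻³·A⁻².
Combining: Pa·Ω·s = (kg·m⁻¹·s⁻²) · (kg·m²·s⁻³·A⁻²) · s = kg²·m·s⁻⁴·A⁻².

kg²·m·s⁻⁴·A⁻²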